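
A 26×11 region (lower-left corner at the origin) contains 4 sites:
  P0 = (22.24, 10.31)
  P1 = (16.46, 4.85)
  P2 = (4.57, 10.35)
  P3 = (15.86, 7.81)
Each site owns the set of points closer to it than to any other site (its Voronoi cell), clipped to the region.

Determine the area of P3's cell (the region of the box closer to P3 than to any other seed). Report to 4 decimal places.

1. box [0,26]×[0,11]: [(0, 0) (26, 0) (26, 11) (0, 11)]
2. ⊥bis P3·P0 via (19.05,9.06): [(0, 0) (22.6002, 0) (18.2898, 11) (0, 11)]  |A|=224.8948
3. ⊥bis P3·P1 via (16.16,6.33): [(0, 3.0543) (19.8284, 7.0736) (18.2898, 11) (0, 11)]  |A|=114.6816
4. ⊥bis P3·P2 via (10.215,9.08): [(9.2827, 4.9359) (19.8284, 7.0736) (18.2898, 11) (10.647, 11)]  |A|=45.5211
5. canonical 4-gon: [(9.2827, 4.9359) (19.8284, 7.0736) (18.2898, 11) (10.647, 11)]
6. shoelace: 45.5211

Area of P3's cell: 45.5211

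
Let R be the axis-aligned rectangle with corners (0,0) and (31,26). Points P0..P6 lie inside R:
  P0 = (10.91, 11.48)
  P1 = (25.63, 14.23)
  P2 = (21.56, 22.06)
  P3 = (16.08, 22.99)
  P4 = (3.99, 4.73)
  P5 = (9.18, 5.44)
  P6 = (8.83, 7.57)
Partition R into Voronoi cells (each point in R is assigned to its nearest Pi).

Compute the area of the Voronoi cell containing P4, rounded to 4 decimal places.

1. box [0,31]×[0,26]: [(0, 0) (31, 0) (31, 26) (0, 26)]
2. ⊥bis P4·P0 via (7.45,8.105): [(0, 15.7426) (0, 0) (15.3559, 0)]  |A|=120.871
3. ⊥bis P4·P1 via (14.81,9.48): [(0, 15.7426) (0, 0) (15.3559, 0)]  |A|=120.871
4. ⊥bis P4·P2 via (12.775,13.395): [(0, 15.7426) (0, 0) (15.3559, 0)]  |A|=120.871
5. ⊥bis P4·P3 via (10.035,13.86): [(0, 15.7426) (0, 0) (15.3559, 0)]  |A|=120.871
6. ⊥bis P4·P5 via (6.585,5.085): [(5.9634, 9.6291) (0, 15.7426) (0, 0) (7.2806, 0)]  |A|=81.9924
7. ⊥bis P4·P6 via (6.41,6.15): [(6.4482, 6.0849) (1.9608, 13.7325) (0, 15.7426) (0, 0) (7.2806, 0)]  |A|=75.8942
8. canonical 5-gon: [(6.4482, 6.0849) (1.9608, 13.7325) (0, 15.7426) (0, 0) (7.2806, 0)]
9. shoelace: 75.8942

Area of P4's cell: 75.8942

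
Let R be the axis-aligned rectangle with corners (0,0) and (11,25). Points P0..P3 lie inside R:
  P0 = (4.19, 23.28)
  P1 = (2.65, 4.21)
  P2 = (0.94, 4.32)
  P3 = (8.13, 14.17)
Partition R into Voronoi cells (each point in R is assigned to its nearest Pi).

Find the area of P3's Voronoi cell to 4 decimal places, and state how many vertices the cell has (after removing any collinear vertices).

1. box [0,11]×[0,25]: [(0, 0) (11, 0) (11, 25) (0, 25)]
2. ⊥bis P3·P0 via (6.16,18.725): [(0, 16.0609) (0, 0) (11, 0) (11, 20.8183)]  |A|=202.8351
3. ⊥bis P3·P1 via (5.39,9.19): [(0, 16.0609) (0, 12.1556) (11, 6.1034) (11, 20.8183)]  |A|=102.4109
4. ⊥bis P3·P2 via (4.535,9.245): [(0, 16.0609) (0, 12.5553) (2.2239, 10.932) (11, 6.1034) (11, 20.8183)]  |A|=101.9664
5. canonical 5-gon: [(0, 16.0609) (0, 12.5553) (2.2239, 10.932) (11, 6.1034) (11, 20.8183)]
6. shoelace: 101.9664

Area of P3's cell: 101.9664 (5 vertices)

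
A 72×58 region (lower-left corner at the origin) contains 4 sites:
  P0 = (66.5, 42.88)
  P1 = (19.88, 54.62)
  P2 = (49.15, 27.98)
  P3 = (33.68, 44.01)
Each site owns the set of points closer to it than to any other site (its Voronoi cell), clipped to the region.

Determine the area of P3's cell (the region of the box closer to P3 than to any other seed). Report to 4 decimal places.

Area of P3's cell: 1161.0346

1. box [0,72]×[0,58]: [(0, 0) (72, 0) (72, 58) (0, 58)]
2. ⊥bis P3·P0 via (50.09,43.445): [(0, 0) (48.5942, 0) (50.5911, 58) (0, 58)]  |A|=2876.374
3. ⊥bis P3·P1 via (26.78,49.315): [(0, 14.4833) (0, 0) (48.5942, 0) (50.5911, 58) (33.4574, 58)]  |A|=2148.3972
4. ⊥bis P3·P2 via (41.415,35.995): [(0, 14.4833) (0, 0) (4.117, 0) (50.1228, 44.3986) (50.5911, 58) (33.4574, 58)]  |A|=1161.0346
5. canonical 6-gon: [(0, 14.4833) (0, 0) (4.117, 0) (50.1228, 44.3986) (50.5911, 58) (33.4574, 58)]
6. shoelace: 1161.0346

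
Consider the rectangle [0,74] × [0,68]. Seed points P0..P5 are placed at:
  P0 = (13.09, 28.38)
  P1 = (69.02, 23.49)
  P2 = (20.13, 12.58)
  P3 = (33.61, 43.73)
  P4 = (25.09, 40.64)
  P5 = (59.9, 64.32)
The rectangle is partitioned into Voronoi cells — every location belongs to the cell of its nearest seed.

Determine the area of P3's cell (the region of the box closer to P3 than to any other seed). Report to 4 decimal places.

1. box [0,74]×[0,68]: [(0, 0) (74, 0) (74, 68) (0, 68)]
2. ⊥bis P3·P0 via (23.35,36.055): [(0, 67.2695) (50.321, 0) (74, 0) (74, 68) (0, 68)]  |A|=3339.4678
3. ⊥bis P3·P1 via (51.315,33.61): [(0, 67.2695) (39.9944, 13.8046) (70.972, 68) (0, 68)]  |A|=1937.7862
4. ⊥bis P3·P2 via (26.87,28.155): [(0, 67.2695) (30.4034, 26.6259) (43.9678, 20.756) (70.972, 68) (0, 68)]  |A|=1878.9788
5. ⊥bis P3·P4 via (29.35,42.185): [(35.8473, 24.2701) (43.9678, 20.756) (70.972, 68) (19.9875, 68)]  |A|=1354.0422
6. ⊥bis P3·P5 via (46.755,54.025): [(35.8473, 24.2701) (43.9678, 20.756) (56.1369, 42.0459) (35.81, 68) (19.9875, 68)]  |A|=897.7429
7. canonical 5-gon: [(35.8473, 24.2701) (43.9678, 20.756) (56.1369, 42.0459) (35.81, 68) (19.9875, 68)]
8. shoelace: 897.7429

Area of P3's cell: 897.7429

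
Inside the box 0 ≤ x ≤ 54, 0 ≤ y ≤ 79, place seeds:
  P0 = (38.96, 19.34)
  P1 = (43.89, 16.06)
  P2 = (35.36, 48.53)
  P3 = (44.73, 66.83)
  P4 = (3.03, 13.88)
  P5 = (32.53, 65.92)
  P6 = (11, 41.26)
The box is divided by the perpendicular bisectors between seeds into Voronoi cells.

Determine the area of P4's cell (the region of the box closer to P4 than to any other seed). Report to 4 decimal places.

1. box [0,54]×[0,79]: [(0, 0) (54, 0) (54, 79) (0, 79)]
2. ⊥bis P4·P0 via (20.995,16.61): [(0, 0) (23.5191, 0) (11.5141, 79) (0, 79)]  |A|=1383.8103
3. ⊥bis P4·P1 via (23.46,14.97): [(0, 0) (23.5191, 0) (11.5141, 79) (0, 79)]  |A|=1383.8103
4. ⊥bis P4·P2 via (19.195,31.205): [(0, 49.1148) (0, 0) (23.5191, 0) (18.7081, 31.6593)]  |A|=831.7208
5. ⊥bis P4·P3 via (23.88,40.355): [(0, 49.1148) (0, 0) (23.5191, 0) (18.7081, 31.6593)]  |A|=831.7208
6. ⊥bis P4·P5 via (17.78,39.9): [(0, 49.1148) (0, 0) (23.5191, 0) (18.7081, 31.6593)]  |A|=831.7208
7. ⊥bis P4·P6 via (7.015,27.57): [(0, 29.612) (0, 0) (23.5191, 0) (19.8994, 23.8195)]  |A|=574.7372
8. canonical 4-gon: [(0, 29.612) (0, 0) (23.5191, 0) (19.8994, 23.8195)]
9. shoelace: 574.7372

Area of P4's cell: 574.7372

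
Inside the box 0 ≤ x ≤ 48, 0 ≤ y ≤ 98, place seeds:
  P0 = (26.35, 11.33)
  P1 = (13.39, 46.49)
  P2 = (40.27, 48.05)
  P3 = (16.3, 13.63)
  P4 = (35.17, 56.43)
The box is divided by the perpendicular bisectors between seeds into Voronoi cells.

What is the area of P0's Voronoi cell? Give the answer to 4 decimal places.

1. box [0,48]×[0,98]: [(0, 0) (48, 0) (48, 98) (0, 98)]
2. ⊥bis P0·P1 via (19.87,28.91): [(0, 21.5859) (0, 0) (48, 0) (48, 39.2787)]  |A|=1460.7514
3. ⊥bis P0·P2 via (33.31,29.69): [(27.7274, 31.8063) (0, 21.5859) (0, 0) (48, 0) (48, 24.1212)]  |A|=1307.1109
4. ⊥bis P0·P3 via (21.325,12.48): [(27.7274, 31.8063) (25.5656, 31.0094) (18.4689, 0) (48, 0) (48, 24.1212)]  |A|=744.8287
5. ⊥bis P0·P4 via (30.76,33.88): [(27.7274, 31.8063) (25.5656, 31.0094) (18.4689, 0) (48, 0) (48, 24.1212)]  |A|=744.8287
6. canonical 5-gon: [(27.7274, 31.8063) (25.5656, 31.0094) (18.4689, 0) (48, 0) (48, 24.1212)]
7. shoelace: 744.8287

Area of P0's cell: 744.8287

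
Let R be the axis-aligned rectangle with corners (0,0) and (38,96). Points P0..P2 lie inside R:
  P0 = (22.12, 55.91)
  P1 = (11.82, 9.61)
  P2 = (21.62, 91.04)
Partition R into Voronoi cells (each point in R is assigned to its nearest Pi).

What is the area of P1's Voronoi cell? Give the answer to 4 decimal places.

1. box [0,38]×[0,96]: [(0, 0) (38, 0) (38, 96) (0, 96)]
2. ⊥bis P1·P0 via (16.97,32.76): [(0, 36.5352) (0, 0) (38, 0) (38, 28.0816)]  |A|=1227.7193
3. ⊥bis P1·P2 via (16.72,50.325): [(0, 36.5352) (0, 0) (38, 0) (38, 28.0816)]  |A|=1227.7193
4. canonical 4-gon: [(0, 36.5352) (0, 0) (38, 0) (38, 28.0816)]
5. shoelace: 1227.7193

Area of P1's cell: 1227.7193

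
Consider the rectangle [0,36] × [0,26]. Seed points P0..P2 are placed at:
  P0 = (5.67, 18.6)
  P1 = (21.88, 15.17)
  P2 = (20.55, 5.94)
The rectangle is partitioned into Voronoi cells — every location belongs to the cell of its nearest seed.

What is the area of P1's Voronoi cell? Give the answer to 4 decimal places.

1. box [0,36]×[0,26]: [(0, 0) (36, 0) (36, 26) (0, 26)]
2. ⊥bis P1·P0 via (13.775,16.885): [(10.2022, 0) (36, 0) (36, 26) (15.7037, 26)]  |A|=599.2235
3. ⊥bis P1·P2 via (21.215,10.555): [(12.6954, 11.7826) (36, 8.4246) (36, 26) (15.7037, 26)]  |A|=349.0746
4. canonical 4-gon: [(12.6954, 11.7826) (36, 8.4246) (36, 26) (15.7037, 26)]
5. shoelace: 349.0746

Area of P1's cell: 349.0746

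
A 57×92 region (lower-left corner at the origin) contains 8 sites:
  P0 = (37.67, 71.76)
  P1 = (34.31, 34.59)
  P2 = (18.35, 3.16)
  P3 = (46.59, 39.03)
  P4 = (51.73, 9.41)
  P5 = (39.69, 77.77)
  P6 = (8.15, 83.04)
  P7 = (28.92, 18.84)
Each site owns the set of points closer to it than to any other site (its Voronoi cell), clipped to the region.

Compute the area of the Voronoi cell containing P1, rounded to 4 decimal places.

Area of P1's cell: 891.2913

1. box [0,57]×[0,92]: [(0, 0) (57, 0) (57, 92) (0, 92)]
2. ⊥bis P1·P0 via (35.99,53.175): [(0, 56.4283) (0, 0) (57, 0) (57, 51.2758)]  |A|=3069.5675
3. ⊥bis P1·P2 via (26.33,18.875): [(0, 56.4283) (0, 32.2452) (57, 3.3009) (57, 51.2758)]  |A|=2056.5017
4. ⊥bis P1·P3 via (40.45,36.81): [(34.4838, 53.3112) (0, 56.4283) (0, 32.2452) (51.5684, 6.0591)]  |A|=1411.6295
5. ⊥bis P1·P4 via (43.02,22): [(45.2476, 23.5411) (34.4838, 53.3112) (0, 56.4283) (0, 32.2452) (33.3501, 15.3102)]  |A|=1281.621
6. ⊥bis P1·P5 via (37,56.18): [(45.2476, 23.5411) (34.4838, 53.3112) (0, 56.4283) (0, 32.2452) (33.3501, 15.3102)]  |A|=1281.621
7. ⊥bis P1·P6 via (21.23,58.815): [(45.2476, 23.5411) (34.4838, 53.3112) (14.3991, 55.1267) (0, 47.3521) (0, 32.2452) (33.3501, 15.3102)]  |A|=1216.2765
8. ⊥bis P1·P7 via (31.615,26.715): [(43.8052, 22.5432) (45.2476, 23.5411) (34.4838, 53.3112) (14.3991, 55.1267) (0, 47.3521) (0, 37.5344)]  |A|=891.2913
9. canonical 6-gon: [(43.8052, 22.5432) (45.2476, 23.5411) (34.4838, 53.3112) (14.3991, 55.1267) (0, 47.3521) (0, 37.5344)]
10. shoelace: 891.2913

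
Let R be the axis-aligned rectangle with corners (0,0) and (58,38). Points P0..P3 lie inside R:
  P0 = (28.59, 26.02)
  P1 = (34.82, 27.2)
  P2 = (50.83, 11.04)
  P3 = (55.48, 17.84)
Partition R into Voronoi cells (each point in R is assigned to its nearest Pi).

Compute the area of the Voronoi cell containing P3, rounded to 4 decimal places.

Area of P3's cell: 235.7546

1. box [0,58]×[0,38]: [(0, 0) (58, 0) (58, 38) (0, 38)]
2. ⊥bis P3·P0 via (42.035,21.93): [(35.3638, 0) (58, 0) (58, 38) (46.9235, 38)]  |A|=640.5399
3. ⊥bis P3·P1 via (45.15,22.52): [(36.2151, 2.7983) (35.3638, 0) (58, 0) (58, 38) (52.1632, 38)]  |A|=548.3171
4. ⊥bis P3·P2 via (53.155,14.44): [(44.2486, 20.5304) (58, 11.1269) (58, 38) (52.1632, 38)]  |A|=235.7546
5. canonical 4-gon: [(44.2486, 20.5304) (58, 11.1269) (58, 38) (52.1632, 38)]
6. shoelace: 235.7546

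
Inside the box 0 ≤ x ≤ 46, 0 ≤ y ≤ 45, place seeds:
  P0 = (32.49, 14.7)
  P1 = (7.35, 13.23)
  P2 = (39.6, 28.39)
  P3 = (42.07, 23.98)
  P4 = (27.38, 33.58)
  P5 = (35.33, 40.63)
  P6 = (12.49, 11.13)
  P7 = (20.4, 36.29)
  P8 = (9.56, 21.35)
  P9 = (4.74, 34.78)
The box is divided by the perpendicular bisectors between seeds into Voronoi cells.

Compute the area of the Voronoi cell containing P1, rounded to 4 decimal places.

Area of P1's cell: 154.7280

1. box [0,46]×[0,45]: [(0, 0) (46, 0) (46, 45) (0, 45)]
2. ⊥bis P1·P0 via (19.92,13.965): [(0, 0) (20.7366, 0) (18.1053, 45) (0, 45)]  |A|=873.9422
3. ⊥bis P1·P2 via (23.475,20.81): [(0, 0) (20.7366, 0) (18.9579, 30.4193) (12.1038, 45) (0, 45)]  |A|=830.1893
4. ⊥bis P1·P3 via (24.71,18.605): [(0, 0) (20.7366, 0) (18.9579, 30.4193) (12.1038, 45) (0, 45)]  |A|=830.1893
5. ⊥bis P1·P4 via (17.365,23.405): [(0, 40.4969) (0, 0) (20.7366, 0) (19.4903, 21.3131)]  |A|=615.6296
6. ⊥bis P1·P5 via (21.34,26.93): [(0, 40.4969) (0, 0) (20.7366, 0) (19.4903, 21.3131)]  |A|=615.6296
7. ⊥bis P1·P6 via (9.92,12.18): [(15.326, 25.4119) (0, 40.4969) (0, 0) (4.9437, 0)]  |A|=373.1436
8. ⊥bis P1·P7 via (13.875,24.76): [(14.8372, 24.2155) (0, 32.6121) (0, 0) (4.9437, 0)]  |A|=301.7936
9. ⊥bis P1·P8 via (8.455,17.29): [(11.6522, 16.4198) (0, 19.5912) (0, 0) (4.9437, 0)]  |A|=154.728
10. ⊥bis P1·P9 via (6.045,24.005): [(11.6522, 16.4198) (0, 19.5912) (0, 0) (4.9437, 0)]  |A|=154.728
11. canonical 4-gon: [(11.6522, 16.4198) (0, 19.5912) (0, 0) (4.9437, 0)]
12. shoelace: 154.728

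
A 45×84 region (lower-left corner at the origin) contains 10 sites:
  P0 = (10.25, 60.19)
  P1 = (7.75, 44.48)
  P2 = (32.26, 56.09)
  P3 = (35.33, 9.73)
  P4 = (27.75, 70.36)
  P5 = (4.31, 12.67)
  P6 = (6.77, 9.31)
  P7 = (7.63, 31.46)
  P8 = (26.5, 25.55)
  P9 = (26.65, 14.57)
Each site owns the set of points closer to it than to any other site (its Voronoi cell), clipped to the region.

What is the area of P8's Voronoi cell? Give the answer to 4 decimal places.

1. box [0,45]×[0,84]: [(0, 0) (45, 0) (45, 84) (0, 84)]
2. ⊥bis P8·P0 via (18.375,42.87): [(0, 34.2501) (0, 0) (45, 0) (45, 55.3601)]  |A|=2016.2287
3. ⊥bis P8·P1 via (17.125,35.015): [(31.0661, 48.8235) (0, 18.0528) (0, 0) (45, 0) (45, 55.3601)]  |A|=1764.6361
4. ⊥bis P8·P2 via (29.38,40.82): [(24.0085, 41.8331) (0, 18.0528) (0, 0) (45, 0) (45, 37.874)]  |A|=1555.4707
5. ⊥bis P8·P3 via (30.915,17.64): [(24.0085, 41.8331) (0, 18.0528) (0, 0.3847) (45, 25.5016) (45, 37.874)]  |A|=973.0298
6. ⊥bis P8·P4 via (27.125,47.955): [(24.0085, 41.8331) (0, 18.0528) (0, 0.3847) (45, 25.5016) (45, 37.874)]  |A|=973.0298
7. ⊥bis P8·P5 via (15.405,19.11): [(24.0085, 41.8331) (10.1711, 28.1272) (19.8447, 11.4611) (45, 25.5016) (45, 37.874)]  |A|=664.2357
8. ⊥bis P8·P6 via (16.635,17.43): [(24.0085, 41.8331) (10.1711, 28.1272) (15.7705, 18.4802) (21.0119, 12.1125) (45, 25.5016) (45, 37.874)]  |A|=658.8125
9. ⊥bis P8·P7 via (17.065,28.505): [(24.0085, 41.8331) (19.9939, 37.8566) (14.572, 20.5451) (15.7705, 18.4802) (21.0119, 12.1125) (45, 25.5016) (45, 37.874)]  |A|=600.1646
10. ⊥bis P8·P9 via (26.575,20.06): [(24.0085, 41.8331) (19.9939, 37.8566) (14.572, 20.5451) (14.9458, 19.9011) (35.4684, 20.1815) (45, 25.5016) (45, 37.874)]  |A|=518.2952
11. canonical 7-gon: [(24.0085, 41.8331) (19.9939, 37.8566) (14.572, 20.5451) (14.9458, 19.9011) (35.4684, 20.1815) (45, 25.5016) (45, 37.874)]
12. shoelace: 518.2952

Area of P8's cell: 518.2952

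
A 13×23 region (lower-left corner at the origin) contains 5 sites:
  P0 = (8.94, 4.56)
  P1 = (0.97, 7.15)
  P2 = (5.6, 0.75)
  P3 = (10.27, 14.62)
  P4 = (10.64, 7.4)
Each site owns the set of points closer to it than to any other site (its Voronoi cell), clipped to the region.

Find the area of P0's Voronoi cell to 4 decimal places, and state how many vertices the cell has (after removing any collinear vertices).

1. box [0,13]×[0,23]: [(0, 0) (13, 0) (13, 23) (0, 23)]
2. ⊥bis P0·P1 via (4.955,5.855): [(3.0523, 0) (13, 0) (13, 23) (10.5266, 23)]  |A|=142.8427
3. ⊥bis P0·P2 via (7.27,2.655): [(4.6589, 4.944) (10.2986, 0) (13, 0) (13, 23) (10.5266, 23)]  |A|=124.93
4. ⊥bis P0·P3 via (9.605,9.59): [(6.3103, 10.0256) (4.6589, 4.944) (10.2986, 0) (13, 0) (13, 9.1412)]  |A|=62.5287
5. ⊥bis P0·P4 via (9.79,5.98): [(5.7764, 8.3825) (4.6589, 4.944) (10.2986, 0) (13, 0) (13, 4.0585)]  |A|=38.4393
6. canonical 5-gon: [(5.7764, 8.3825) (4.6589, 4.944) (10.2986, 0) (13, 0) (13, 4.0585)]
7. shoelace: 38.4393

Area of P0's cell: 38.4393 (5 vertices)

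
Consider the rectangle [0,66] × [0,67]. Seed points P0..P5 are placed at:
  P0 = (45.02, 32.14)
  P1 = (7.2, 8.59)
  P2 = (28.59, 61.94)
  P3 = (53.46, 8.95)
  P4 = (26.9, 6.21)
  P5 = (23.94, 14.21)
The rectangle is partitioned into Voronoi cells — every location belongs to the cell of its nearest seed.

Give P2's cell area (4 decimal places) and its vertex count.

1. box [0,66]×[0,67]: [(0, 0) (66, 0) (66, 67) (0, 67)]
2. ⊥bis P2·P0 via (36.805,47.04): [(0, 26.7478) (66, 63.1364) (66, 67) (0, 67)]  |A|=1455.8186
3. ⊥bis P2·P1 via (17.895,35.265): [(0, 42.4398) (16.4783, 35.833) (66, 63.1364) (66, 67) (0, 67)]  |A|=1326.5307
4. ⊥bis P2·P3 via (41.025,35.445): [(0, 42.4398) (16.4783, 35.833) (66, 63.1364) (66, 67) (0, 67)]  |A|=1326.5307
5. ⊥bis P2·P4 via (27.745,34.075): [(0, 42.4398) (16.4783, 35.833) (66, 63.1364) (66, 67) (0, 67)]  |A|=1326.5307
6. ⊥bis P2·P5 via (26.265,38.075): [(0, 42.4398) (5.9502, 40.0541) (21.4037, 38.5486) (66, 63.1364) (66, 67) (0, 67)]  |A|=1301.8403
7. canonical 6-gon: [(0, 42.4398) (5.9502, 40.0541) (21.4037, 38.5486) (66, 63.1364) (66, 67) (0, 67)]
8. shoelace: 1301.8403

Area of P2's cell: 1301.8403 (6 vertices)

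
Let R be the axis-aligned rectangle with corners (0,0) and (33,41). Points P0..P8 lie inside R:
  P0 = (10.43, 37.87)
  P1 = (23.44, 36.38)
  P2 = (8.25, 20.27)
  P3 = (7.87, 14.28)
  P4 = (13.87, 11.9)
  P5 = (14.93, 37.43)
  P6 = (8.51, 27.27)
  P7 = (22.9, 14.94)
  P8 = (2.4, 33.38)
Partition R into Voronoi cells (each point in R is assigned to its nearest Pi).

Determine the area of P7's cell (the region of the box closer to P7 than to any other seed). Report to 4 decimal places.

1. box [0,33]×[0,41]: [(0, 0) (33, 0) (33, 41) (0, 41)]
2. ⊥bis P7·P0 via (16.665,26.405): [(0, 17.3421) (0, 0) (33, 0) (33, 35.2884)]  |A|=868.4039
3. ⊥bis P7·P1 via (23.17,25.66): [(15.6437, 25.8496) (0, 17.3421) (0, 0) (33, 0) (33, 25.4124)]  |A|=782.6979
4. ⊥bis P7·P2 via (15.575,17.605): [(18.5479, 25.7764) (9.1699, 0) (33, 0) (33, 25.4124)]  |A|=490.758
5. ⊥bis P7·P3 via (15.385,14.61): [(18.5479, 25.7764) (15.2881, 16.8165) (16.0266, 0) (33, 0) (33, 25.4124)]  |A|=433.1057
6. ⊥bis P7·P4 via (18.385,13.42): [(18.5479, 25.7764) (16.3027, 19.6052) (22.9029, 0) (33, 0) (33, 25.4124)]  |A|=356.1388
7. ⊥bis P7·P5 via (18.915,26.185): [(18.5479, 25.7764) (16.3027, 19.6052) (22.9029, 0) (33, 0) (33, 25.4124)]  |A|=356.1388
8. ⊥bis P7·P6 via (15.705,21.105): [(19.6832, 25.7478) (17.6921, 23.4241) (16.3027, 19.6052) (22.9029, 0) (33, 0) (33, 25.4124)]  |A|=354.7914
9. ⊥bis P7·P8 via (12.65,24.16): [(19.6832, 25.7478) (17.6921, 23.4241) (16.3027, 19.6052) (22.9029, 0) (33, 0) (33, 25.4124)]  |A|=354.7914
10. canonical 6-gon: [(19.6832, 25.7478) (17.6921, 23.4241) (16.3027, 19.6052) (22.9029, 0) (33, 0) (33, 25.4124)]
11. shoelace: 354.7914

Area of P7's cell: 354.7914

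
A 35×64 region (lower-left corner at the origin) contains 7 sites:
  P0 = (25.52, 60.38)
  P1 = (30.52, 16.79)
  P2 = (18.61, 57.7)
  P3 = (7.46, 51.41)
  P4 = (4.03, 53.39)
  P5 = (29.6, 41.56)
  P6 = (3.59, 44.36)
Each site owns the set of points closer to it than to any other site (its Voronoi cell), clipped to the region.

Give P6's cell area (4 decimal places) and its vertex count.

1. box [0,35]×[0,64]: [(0, 0) (35, 0) (35, 64) (0, 64)]
2. ⊥bis P6·P0 via (14.555,52.37): [(0, 0) (35, 0) (35, 24.3826) (6.0592, 64) (0, 64)]  |A|=1666.72
3. ⊥bis P6·P1 via (17.055,30.575): [(0, 13.9159) (24.8875, 38.2257) (6.0592, 64) (0, 64)]  |A|=701.3201
4. ⊥bis P6·P2 via (11.1,51.03): [(0, 63.5279) (0, 13.9159) (23.5942, 36.9624)]  |A|=585.2766
5. ⊥bis P6·P3 via (5.525,47.885): [(21.8544, 38.9212) (0, 50.9179) (0, 13.9159) (23.5942, 36.9624)]  |A|=447.4841
6. ⊥bis P6·P4 via (3.81,48.875): [(21.8544, 38.9212) (3.7129, 48.8797) (0, 49.0606) (0, 13.9159) (23.5942, 36.9624)]  |A|=444.0363
7. ⊥bis P6·P5 via (16.595,42.96): [(16.4779, 41.8725) (3.7129, 48.8797) (0, 49.0606) (0, 13.9159) (15.051, 28.6175)]  |A|=390.6718
8. canonical 5-gon: [(16.4779, 41.8725) (3.7129, 48.8797) (0, 49.0606) (0, 13.9159) (15.051, 28.6175)]
9. shoelace: 390.6718

Area of P6's cell: 390.6718 (5 vertices)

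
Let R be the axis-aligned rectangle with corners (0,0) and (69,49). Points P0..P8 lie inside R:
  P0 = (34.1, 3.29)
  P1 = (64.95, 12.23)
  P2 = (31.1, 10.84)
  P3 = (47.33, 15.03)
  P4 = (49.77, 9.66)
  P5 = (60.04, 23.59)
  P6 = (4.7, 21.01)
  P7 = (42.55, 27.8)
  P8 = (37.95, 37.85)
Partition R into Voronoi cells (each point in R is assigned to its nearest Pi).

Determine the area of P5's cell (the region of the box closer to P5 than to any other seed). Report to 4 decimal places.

1. box [0,69]×[0,49]: [(0, 0) (69, 0) (69, 49) (0, 49)]
2. ⊥bis P5·P0 via (47.07,13.44): [(57.5878, 0) (69, 0) (69, 49) (19.2416, 49)]  |A|=1498.6788
3. ⊥bis P5·P1 via (62.495,17.91): [(48.3547, 11.7983) (69, 20.7216) (69, 49) (19.2416, 49)]  |A|=1217.4552
4. ⊥bis P5·P2 via (45.57,17.215): [(47.4433, 12.963) (48.3547, 11.7983) (69, 20.7216) (69, 49) (31.5666, 49)]  |A|=995.3779
5. ⊥bis P5·P3 via (53.685,19.31): [(56.4016, 15.2763) (69, 20.7216) (69, 49) (33.6892, 49)]  |A|=773.5358
6. ⊥bis P5·P4 via (54.905,16.625): [(56.0735, 15.7635) (56.6114, 15.367) (69, 20.7216) (69, 49) (33.6892, 49)]  |A|=773.4698
7. ⊥bis P5·P6 via (32.37,22.3): [(56.0735, 15.7635) (56.6114, 15.367) (69, 20.7216) (69, 49) (33.6892, 49)]  |A|=773.4698
8. ⊥bis P5·P7 via (51.295,25.695): [(50.792, 23.6055) (56.0735, 15.7635) (56.6114, 15.367) (69, 20.7216) (69, 49) (56.9047, 49)]  |A|=478.6968
9. ⊥bis P5·P8 via (48.995,30.72): [(54.5913, 39.3892) (50.792, 23.6055) (56.0735, 15.7635) (56.6114, 15.367) (69, 20.7216) (69, 49) (60.7955, 49)]  |A|=460.0001
10. canonical 7-gon: [(54.5913, 39.3892) (50.792, 23.6055) (56.0735, 15.7635) (56.6114, 15.367) (69, 20.7216) (69, 49) (60.7955, 49)]
11. shoelace: 460.0001

Area of P5's cell: 460.0001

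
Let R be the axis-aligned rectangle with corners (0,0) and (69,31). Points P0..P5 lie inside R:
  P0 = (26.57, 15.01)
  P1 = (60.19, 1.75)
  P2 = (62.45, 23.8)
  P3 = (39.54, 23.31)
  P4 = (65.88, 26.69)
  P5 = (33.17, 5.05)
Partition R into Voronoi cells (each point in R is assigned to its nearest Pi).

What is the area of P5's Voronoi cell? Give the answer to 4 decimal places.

Area of P5's cell: 285.0015

1. box [0,69]×[0,31]: [(0, 0) (69, 0) (69, 31) (0, 31)]
2. ⊥bis P5·P0 via (29.87,10.03): [(14.7338, 0) (69, 0) (69, 31) (61.5156, 31)]  |A|=957.1335
3. ⊥bis P5·P1 via (46.68,3.4): [(49.0413, 22.7339) (14.7338, 0) (46.2648, 0)]  |A|=358.4099
4. ⊥bis P5·P2 via (47.81,14.425): [(47.9918, 14.1411) (44.4412, 19.6856) (14.7338, 0) (46.2648, 0)]  |A|=340.2458
5. ⊥bis P5·P3 via (36.355,14.18): [(47.5209, 10.2848) (36.2094, 14.2308) (14.7338, 0) (46.2648, 0)]  |A|=285.0015
6. ⊥bis P5·P4 via (49.525,15.87): [(47.5209, 10.2848) (36.2094, 14.2308) (14.7338, 0) (46.2648, 0)]  |A|=285.0015
7. canonical 4-gon: [(47.5209, 10.2848) (36.2094, 14.2308) (14.7338, 0) (46.2648, 0)]
8. shoelace: 285.0015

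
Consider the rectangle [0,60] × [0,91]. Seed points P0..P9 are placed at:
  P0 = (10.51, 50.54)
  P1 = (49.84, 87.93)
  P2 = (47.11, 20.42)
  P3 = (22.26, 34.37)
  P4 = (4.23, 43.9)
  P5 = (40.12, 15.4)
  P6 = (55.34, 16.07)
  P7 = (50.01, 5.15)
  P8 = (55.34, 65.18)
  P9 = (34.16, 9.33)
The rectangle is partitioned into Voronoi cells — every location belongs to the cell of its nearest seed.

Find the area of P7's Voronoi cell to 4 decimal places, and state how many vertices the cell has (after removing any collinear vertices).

1. box [0,60]×[0,91]: [(0, 0) (60, 0) (60, 91) (0, 91)]
2. ⊥bis P7·P0 via (30.26,27.845): [(0, 1.5117) (0, 0) (60, 0) (60, 53.7258)]  |A|=1657.1243
3. ⊥bis P7·P1 via (49.925,46.54): [(51.747, 46.5437) (0, 1.5117) (0, 0) (60, 0) (60, 46.5607)]  |A|=1627.5574
4. ⊥bis P7·P2 via (48.56,12.785): [(3.0149, 4.1353) (0, 1.5117) (0, 0) (60, 0) (60, 14.9576)]  |A|=552.519
5. ⊥bis P7·P3 via (36.135,19.76): [(23.8489, 8.092) (15.3283, 0) (60, 0) (60, 14.9576)]  |A|=451.1091
6. ⊥bis P7·P4 via (27.12,24.525): [(23.8489, 8.092) (15.3283, 0) (60, 0) (60, 14.9576)]  |A|=451.1091
7. ⊥bis P7·P5 via (45.065,10.275): [(47.4474, 12.5737) (34.416, 0) (60, 0) (60, 14.9576)]  |A|=254.7216
8. ⊥bis P7·P6 via (52.675,10.61): [(48.3144, 12.7384) (47.4474, 12.5737) (34.416, 0) (60, 0) (60, 7.0347)]  |A|=208.4297
9. ⊥bis P7·P8 via (52.675,35.165): [(48.3144, 12.7384) (47.4474, 12.5737) (34.416, 0) (60, 0) (60, 7.0347)]  |A|=208.4297
10. ⊥bis P7·P9 via (42.085,7.24): [(48.3144, 12.7384) (47.4474, 12.5737) (42.1415, 7.4542) (40.1756, 0) (60, 0) (60, 7.0347)]  |A|=186.963
11. canonical 6-gon: [(48.3144, 12.7384) (47.4474, 12.5737) (42.1415, 7.4542) (40.1756, 0) (60, 0) (60, 7.0347)]
12. shoelace: 186.963

Area of P7's cell: 186.9630 (6 vertices)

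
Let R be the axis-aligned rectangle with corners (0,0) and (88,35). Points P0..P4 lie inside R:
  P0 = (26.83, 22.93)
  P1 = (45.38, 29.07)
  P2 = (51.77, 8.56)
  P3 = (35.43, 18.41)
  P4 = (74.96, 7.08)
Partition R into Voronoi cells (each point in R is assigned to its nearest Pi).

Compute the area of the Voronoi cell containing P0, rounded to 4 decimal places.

Area of P0's cell: 1013.3502

1. box [0,88]×[0,35]: [(0, 0) (88, 0) (88, 35) (0, 35)]
2. ⊥bis P0·P1 via (36.105,26): [(0, 0) (44.7109, 0) (33.126, 35) (0, 35)]  |A|=1362.1467
3. ⊥bis P0·P2 via (39.3,15.745): [(0, 0) (30.228, 0) (39.4266, 15.9648) (33.126, 35) (0, 35)]  |A|=1246.5383
4. ⊥bis P0·P3 via (31.13,20.67): [(0, 0) (20.2662, 0) (35.2651, 28.5376) (33.126, 35) (0, 35)]  |A|=1013.3502
5. ⊥bis P0·P4 via (50.895,15.005): [(0, 0) (20.2662, 0) (35.2651, 28.5376) (33.126, 35) (0, 35)]  |A|=1013.3502
6. canonical 5-gon: [(0, 0) (20.2662, 0) (35.2651, 28.5376) (33.126, 35) (0, 35)]
7. shoelace: 1013.3502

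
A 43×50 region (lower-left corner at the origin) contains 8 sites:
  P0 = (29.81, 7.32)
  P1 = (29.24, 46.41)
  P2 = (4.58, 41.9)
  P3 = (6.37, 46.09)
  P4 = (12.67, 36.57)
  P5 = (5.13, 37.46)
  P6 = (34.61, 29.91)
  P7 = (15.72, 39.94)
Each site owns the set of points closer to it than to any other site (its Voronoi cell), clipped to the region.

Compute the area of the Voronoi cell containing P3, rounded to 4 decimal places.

1. box [0,43]×[0,50]: [(0, 0) (43, 0) (43, 50) (0, 50)]
2. ⊥bis P3·P0 via (18.09,26.705): [(0, 15.7679) (43, 41.7654) (43, 50) (0, 50)]  |A|=913.0338
3. ⊥bis P3·P1 via (17.805,46.25): [(0, 15.7679) (18.0786, 26.6981) (17.7525, 50) (0, 50)]  |A|=516.2673
4. ⊥bis P3·P2 via (5.475,43.995): [(0, 46.334) (17.9109, 38.6823) (17.7525, 50) (0, 50)]  |A|=133.29
5. ⊥bis P3·P4 via (9.52,41.33): [(0, 46.334) (10.3804, 41.8994) (17.7972, 46.8076) (17.7525, 50) (0, 50)]  |A|=102.8792
6. ⊥bis P3·P5 via (5.75,41.775): [(0, 46.334) (10.3804, 41.8994) (17.7972, 46.8076) (17.7525, 50) (0, 50)]  |A|=102.8792
7. ⊥bis P3·P6 via (20.49,38): [(0, 46.334) (10.3804, 41.8994) (17.7972, 46.8076) (17.7525, 50) (0, 50)]  |A|=102.8792
8. ⊥bis P3·P7 via (11.045,43.015): [(0, 46.334) (10.3264, 41.9225) (15.6394, 50) (0, 50)]  |A|=82.0925
9. canonical 4-gon: [(0, 46.334) (10.3264, 41.9225) (15.6394, 50) (0, 50)]
10. shoelace: 82.0925

Area of P3's cell: 82.0925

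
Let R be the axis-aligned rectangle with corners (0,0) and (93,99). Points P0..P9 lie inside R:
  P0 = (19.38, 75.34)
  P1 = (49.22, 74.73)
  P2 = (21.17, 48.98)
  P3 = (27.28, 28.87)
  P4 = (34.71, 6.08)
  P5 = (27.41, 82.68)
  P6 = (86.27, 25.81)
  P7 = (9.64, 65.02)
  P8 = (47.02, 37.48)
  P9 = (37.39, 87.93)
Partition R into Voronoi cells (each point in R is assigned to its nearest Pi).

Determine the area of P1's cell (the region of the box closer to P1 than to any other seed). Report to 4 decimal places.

Area of P1's cell: 2022.0314

1. box [0,93]×[0,99]: [(0, 0) (93, 0) (93, 99) (0, 99)]
2. ⊥bis P1·P0 via (34.3,75.035): [(32.7661, 0) (93, 0) (93, 99) (34.7899, 99)]  |A|=5862.9776
3. ⊥bis P1·P2 via (35.195,61.855): [(34.0559, 63.0958) (91.9781, 0) (93, 0) (93, 99) (34.7899, 99)]  |A|=3994.963
4. ⊥bis P1·P3 via (38.25,51.8): [(34.0559, 63.0958) (49.2617, 46.5319) (93, 25.6069) (93, 99) (34.7899, 99)]  |A|=3411.1862
5. ⊥bis P1·P4 via (41.965,40.405): [(34.0559, 63.0958) (49.2617, 46.5319) (77.9795, 32.7929) (93, 29.6181) (93, 99) (34.7899, 99)]  |A|=3381.0609
6. ⊥bis P1·P5 via (38.315,78.705): [(34.1409, 67.2539) (34.0559, 63.0958) (49.2617, 46.5319) (77.9795, 32.7929) (93, 29.6181) (93, 99) (45.7128, 99)]  |A|=3207.6817
7. ⊥bis P1·P6 via (67.745,50.27): [(34.1409, 67.2539) (34.0559, 63.0958) (49.2617, 46.5319) (57.5645, 42.5597) (93, 69.3971) (93, 99) (45.7128, 99)]  |A|=2461.9433
8. ⊥bis P1·P7 via (29.43,69.875): [(34.1409, 67.2539) (34.0559, 63.0958) (49.2617, 46.5319) (57.5645, 42.5597) (93, 69.3971) (93, 99) (45.7128, 99)]  |A|=2461.9433
9. ⊥bis P1·P8 via (48.12,56.105): [(34.1409, 67.2539) (34.0559, 63.0958) (40.0352, 56.5825) (73.4724, 54.6077) (93, 69.3971) (93, 99) (45.7128, 99)]  |A|=2221.4109
10. ⊥bis P1·P9 via (43.305,81.33): [(37.315, 75.9617) (34.1409, 67.2539) (34.0559, 63.0958) (40.0352, 56.5825) (73.4724, 54.6077) (93, 69.3971) (93, 99) (63.0213, 99)]  |A|=2022.0314
11. canonical 8-gon: [(37.315, 75.9617) (34.1409, 67.2539) (34.0559, 63.0958) (40.0352, 56.5825) (73.4724, 54.6077) (93, 69.3971) (93, 99) (63.0213, 99)]
12. shoelace: 2022.0314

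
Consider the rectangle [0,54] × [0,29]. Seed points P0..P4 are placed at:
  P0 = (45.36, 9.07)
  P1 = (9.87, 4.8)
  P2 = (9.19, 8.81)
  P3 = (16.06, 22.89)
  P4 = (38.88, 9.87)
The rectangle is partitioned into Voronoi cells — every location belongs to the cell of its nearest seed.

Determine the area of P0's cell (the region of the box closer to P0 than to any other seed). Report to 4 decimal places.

Area of P0's cell: 326.5114

1. box [0,54]×[0,29]: [(0, 0) (54, 0) (54, 29) (0, 29)]
2. ⊥bis P0·P1 via (27.615,6.935): [(28.4494, 0) (54, 0) (54, 29) (24.9602, 29)]  |A|=791.5604
3. ⊥bis P0·P2 via (27.275,8.94): [(27.2687, 9.8131) (28.4494, 0) (54, 0) (54, 29) (27.1308, 29)]  |A|=770.7372
4. ⊥bis P0·P3 via (30.71,15.98): [(27.3769, 8.9135) (28.4494, 0) (54, 0) (54, 29) (36.8512, 29)]  |A|=672.1371
5. ⊥bis P0·P4 via (42.12,9.47): [(40.9509, 0) (54, 0) (54, 29) (44.5311, 29)]  |A|=326.5114
6. canonical 4-gon: [(40.9509, 0) (54, 0) (54, 29) (44.5311, 29)]
7. shoelace: 326.5114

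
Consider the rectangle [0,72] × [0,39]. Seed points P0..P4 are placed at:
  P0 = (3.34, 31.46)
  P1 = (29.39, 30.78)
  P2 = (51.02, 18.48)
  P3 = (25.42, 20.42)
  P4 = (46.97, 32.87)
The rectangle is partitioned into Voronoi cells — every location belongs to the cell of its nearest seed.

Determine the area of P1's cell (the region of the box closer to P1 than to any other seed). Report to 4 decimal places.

1. box [0,72]×[0,39]: [(0, 0) (72, 0) (72, 39) (0, 39)]
2. ⊥bis P1·P0 via (16.365,31.12): [(15.5527, 0) (72, 0) (72, 39) (16.5707, 39)]  |A|=2181.5947
3. ⊥bis P1·P2 via (40.205,24.63): [(15.5527, 0) (26.199, 0) (48.3766, 39) (16.5707, 39)]  |A|=827.8189
4. ⊥bis P1·P3 via (27.405,25.6): [(16.3317, 29.8433) (38.3677, 21.399) (48.3766, 39) (16.5707, 39)]  |A|=381.8042
5. ⊥bis P1·P4 via (38.18,31.825): [(16.3317, 29.8433) (38.3677, 21.399) (39.2376, 22.9288) (37.327, 39) (16.5707, 39)]  |A|=293.0144
6. canonical 5-gon: [(16.3317, 29.8433) (38.3677, 21.399) (39.2376, 22.9288) (37.327, 39) (16.5707, 39)]
7. shoelace: 293.0144

Area of P1's cell: 293.0144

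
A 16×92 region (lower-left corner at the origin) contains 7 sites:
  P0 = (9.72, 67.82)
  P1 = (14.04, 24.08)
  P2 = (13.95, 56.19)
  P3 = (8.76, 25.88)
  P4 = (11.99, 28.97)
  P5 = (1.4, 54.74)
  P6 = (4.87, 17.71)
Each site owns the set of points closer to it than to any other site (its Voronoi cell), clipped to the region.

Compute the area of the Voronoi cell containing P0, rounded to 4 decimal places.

Area of P0's cell: 476.9123

1. box [0,16]×[0,92]: [(0, 0) (16, 0) (16, 92) (0, 92)]
2. ⊥bis P0·P1 via (11.88,45.95): [(0, 44.7767) (16, 46.3569) (16, 92) (0, 92)]  |A|=742.9314
3. ⊥bis P0·P2 via (11.835,62.005): [(0, 57.7004) (16, 63.5199) (16, 92) (0, 92)]  |A|=502.2375
4. ⊥bis P0·P3 via (9.24,46.85): [(0, 57.7004) (16, 63.5199) (16, 92) (0, 92)]  |A|=502.2375
5. ⊥bis P0·P4 via (10.855,48.395): [(0, 57.7004) (16, 63.5199) (16, 92) (0, 92)]  |A|=502.2375
6. ⊥bis P0·P5 via (5.56,61.28): [(0, 64.8166) (7.1176, 60.2892) (16, 63.5199) (16, 92) (0, 92)]  |A|=476.9123
7. ⊥bis P0·P6 via (7.295,42.765): [(0, 64.8166) (7.1176, 60.2892) (16, 63.5199) (16, 92) (0, 92)]  |A|=476.9123
8. canonical 5-gon: [(0, 64.8166) (7.1176, 60.2892) (16, 63.5199) (16, 92) (0, 92)]
9. shoelace: 476.9123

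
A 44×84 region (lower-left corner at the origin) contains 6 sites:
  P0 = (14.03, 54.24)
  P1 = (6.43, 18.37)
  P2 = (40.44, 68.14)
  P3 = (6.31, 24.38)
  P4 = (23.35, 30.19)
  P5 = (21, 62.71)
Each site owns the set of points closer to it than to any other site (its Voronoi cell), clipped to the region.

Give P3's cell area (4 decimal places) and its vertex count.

Area of P3's cell: 259.9218 (4 vertices)

1. box [0,44]×[0,84]: [(0, 0) (44, 0) (44, 84) (0, 84)]
2. ⊥bis P3·P0 via (10.17,39.31): [(0, 41.9394) (0, 0) (44, 0) (44, 30.5636)]  |A|=1595.0648
3. ⊥bis P3·P1 via (6.37,21.375): [(0, 41.9394) (0, 21.2478) (44, 22.1263) (44, 30.5636)]  |A|=640.8333
4. ⊥bis P3·P2 via (23.375,46.26): [(43.2524, 30.7569) (0, 41.9394) (0, 21.2478) (44, 22.1263) (44, 30.1738)]  |A|=640.6876
5. ⊥bis P3·P4 via (14.83,27.285): [(10.7841, 39.1512) (0, 41.9394) (0, 21.2478) (16.7743, 21.5827)]  |A|=259.9218
6. ⊥bis P3·P5 via (13.655,43.545): [(10.7841, 39.1512) (0, 41.9394) (0, 21.2478) (16.7743, 21.5827)]  |A|=259.9218
7. canonical 4-gon: [(10.7841, 39.1512) (0, 41.9394) (0, 21.2478) (16.7743, 21.5827)]
8. shoelace: 259.9218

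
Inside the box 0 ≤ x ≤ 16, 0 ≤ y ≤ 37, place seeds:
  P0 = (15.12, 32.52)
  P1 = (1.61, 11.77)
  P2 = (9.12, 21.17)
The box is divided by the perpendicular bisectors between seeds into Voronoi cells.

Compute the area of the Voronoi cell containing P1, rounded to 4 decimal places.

1. box [0,16]×[0,37]: [(0, 0) (16, 0) (16, 37) (0, 37)]
2. ⊥bis P1·P0 via (8.365,22.145): [(0, 27.5913) (0, 0) (16, 0) (16, 17.174)]  |A|=358.1223
3. ⊥bis P1·P2 via (5.365,16.47): [(0, 20.7563) (0, 0) (16, 0) (16, 7.9733)]  |A|=229.8369
4. canonical 4-gon: [(0, 20.7563) (0, 0) (16, 0) (16, 7.9733)]
5. shoelace: 229.8369

Area of P1's cell: 229.8369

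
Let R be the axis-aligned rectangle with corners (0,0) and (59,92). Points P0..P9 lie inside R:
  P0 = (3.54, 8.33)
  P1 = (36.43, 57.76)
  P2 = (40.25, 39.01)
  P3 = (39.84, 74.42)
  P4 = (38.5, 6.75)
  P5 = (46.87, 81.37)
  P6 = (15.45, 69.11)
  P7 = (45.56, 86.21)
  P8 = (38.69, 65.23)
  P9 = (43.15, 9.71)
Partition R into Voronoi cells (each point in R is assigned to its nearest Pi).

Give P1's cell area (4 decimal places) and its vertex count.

1. box [0,59]×[0,92]: [(0, 0) (59, 0) (59, 92) (0, 92)]
2. ⊥bis P1·P0 via (19.985,33.045): [(0, 46.3427) (59, 7.085) (59, 92) (0, 92)]  |A|=3851.8824
3. ⊥bis P1·P2 via (38.34,48.385): [(0, 46.3427) (6.6376, 41.9262) (59, 52.5941) (59, 92) (0, 92)]  |A|=2660.3985
4. ⊥bis P1·P3 via (38.135,66.09): [(0, 73.8955) (0, 46.3427) (6.6376, 41.9262) (59, 52.5941) (59, 61.8193)]  |A|=1235.9867
5. ⊥bis P1·P4 via (37.465,32.255): [(0, 73.8955) (0, 46.3427) (6.6376, 41.9262) (59, 52.5941) (59, 61.8193)]  |A|=1235.9867
6. ⊥bis P1·P5 via (41.65,69.565): [(0, 73.8955) (0, 46.3427) (6.6376, 41.9262) (59, 52.5941) (59, 61.8193)]  |A|=1235.9867
7. ⊥bis P1·P6 via (25.94,63.435): [(28.4489, 68.0726) (15.2535, 43.6815) (59, 52.5941) (59, 61.8193)]  |A|=615.6285
8. ⊥bis P1·P7 via (40.995,71.985): [(28.4489, 68.0726) (15.2535, 43.6815) (59, 52.5941) (59, 61.8193)]  |A|=615.6285
9. ⊥bis P1·P8 via (37.56,61.495): [(26.6725, 64.7889) (15.2535, 43.6815) (59, 52.5941) (59, 55.0085)]  |A|=449.8262
10. ⊥bis P1·P9 via (39.79,33.735): [(26.6725, 64.7889) (15.2535, 43.6815) (59, 52.5941) (59, 55.0085)]  |A|=449.8262
11. canonical 4-gon: [(26.6725, 64.7889) (15.2535, 43.6815) (59, 52.5941) (59, 55.0085)]
12. shoelace: 449.8262

Area of P1's cell: 449.8262 (4 vertices)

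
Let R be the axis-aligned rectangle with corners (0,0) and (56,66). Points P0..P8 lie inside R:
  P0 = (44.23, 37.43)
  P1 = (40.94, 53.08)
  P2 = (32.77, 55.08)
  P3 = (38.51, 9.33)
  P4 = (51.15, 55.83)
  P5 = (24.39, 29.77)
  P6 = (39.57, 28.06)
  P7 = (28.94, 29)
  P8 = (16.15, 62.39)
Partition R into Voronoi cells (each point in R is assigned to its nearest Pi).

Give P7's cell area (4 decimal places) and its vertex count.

1. box [0,56]×[0,66]: [(0, 0) (56, 0) (56, 66) (0, 66)]
2. ⊥bis P7·P0 via (36.585,33.215): [(0, 0) (54.8978, 0) (18.5093, 66) (0, 66)]  |A|=2422.4335
3. ⊥bis P7·P1 via (34.94,41.04): [(0, 58.452) (0, 0) (54.8978, 0) (31.2595, 42.8741)]  |A|=2090.4376
4. ⊥bis P7·P2 via (30.855,42.04): [(0, 46.5712) (0, 0) (54.8978, 0) (31.7956, 41.9019)]  |A|=1890.5395
5. ⊥bis P7·P3 via (33.725,19.165): [(0, 46.5712) (0, 2.7569) (42.088, 23.2338) (31.7956, 41.9019)]  |A|=1194.7811
6. ⊥bis P7·P4 via (40.045,42.415): [(0, 46.5712) (0, 2.7569) (42.088, 23.2338) (31.7956, 41.9019)]  |A|=1194.7811
7. ⊥bis P7·P5 via (26.665,29.385): [(28.8563, 42.3335) (24.1468, 14.505) (42.088, 23.2338) (31.7956, 41.9019)]  |A|=254.2985
8. ⊥bis P7·P6 via (34.255,28.53): [(28.8563, 42.3335) (24.1468, 14.505) (33.4135, 19.0134) (34.9341, 36.2094) (31.7956, 41.9019)]  |A|=182.9237
9. ⊥bis P7·P8 via (22.545,45.695): [(28.8563, 42.3335) (24.1468, 14.505) (33.4135, 19.0134) (34.9341, 36.2094) (31.7956, 41.9019)]  |A|=182.9237
10. canonical 5-gon: [(28.8563, 42.3335) (24.1468, 14.505) (33.4135, 19.0134) (34.9341, 36.2094) (31.7956, 41.9019)]
11. shoelace: 182.9237

Area of P7's cell: 182.9237 (5 vertices)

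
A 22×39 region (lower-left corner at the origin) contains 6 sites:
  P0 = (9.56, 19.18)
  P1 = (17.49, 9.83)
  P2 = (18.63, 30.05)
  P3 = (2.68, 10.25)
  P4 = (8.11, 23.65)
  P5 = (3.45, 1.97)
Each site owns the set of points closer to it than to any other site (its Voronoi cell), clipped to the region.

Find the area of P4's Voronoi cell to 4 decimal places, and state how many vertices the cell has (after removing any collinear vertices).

1. box [0,22]×[0,39]: [(0, 0) (22, 0) (22, 39) (0, 39)]
2. ⊥bis P4·P0 via (8.835,21.415): [(0, 18.5491) (22, 25.6855) (22, 39) (0, 39)]  |A|=371.4196
3. ⊥bis P4·P1 via (12.8,16.74): [(0, 18.5491) (22, 25.6855) (22, 39) (0, 39)]  |A|=371.4196
4. ⊥bis P4·P2 via (13.37,26.85): [(0, 18.5491) (15.384, 23.5394) (5.9784, 39) (0, 39)]  |A|=203.5236
5. ⊥bis P4·P3 via (5.395,16.95): [(0, 19.1362) (0.8047, 18.8101) (15.384, 23.5394) (5.9784, 39) (0, 39)]  |A|=203.2874
6. ⊥bis P4·P5 via (5.78,12.81): [(0, 19.1362) (0.8047, 18.8101) (15.384, 23.5394) (5.9784, 39) (0, 39)]  |A|=203.2874
7. canonical 5-gon: [(0, 19.1362) (0.8047, 18.8101) (15.384, 23.5394) (5.9784, 39) (0, 39)]
8. shoelace: 203.2874

Area of P4's cell: 203.2874 (5 vertices)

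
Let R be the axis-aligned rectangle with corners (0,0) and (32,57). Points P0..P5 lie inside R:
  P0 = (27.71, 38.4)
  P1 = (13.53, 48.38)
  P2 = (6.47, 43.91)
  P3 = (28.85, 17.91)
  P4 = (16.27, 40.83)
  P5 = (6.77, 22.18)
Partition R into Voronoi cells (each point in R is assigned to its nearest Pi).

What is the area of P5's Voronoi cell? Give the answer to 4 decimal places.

1. box [0,32]×[0,57]: [(0, 0) (32, 0) (32, 57) (0, 57)]
2. ⊥bis P5·P0 via (17.24,30.29): [(0, 52.5468) (0, 0) (32, 0) (32, 11.2349)]  |A|=1020.5068
3. ⊥bis P5·P1 via (10.15,35.28): [(14.1802, 34.2401) (0, 37.8989) (0, 0) (32, 0) (32, 11.2349)]  |A|=916.6509
4. ⊥bis P5·P2 via (6.62,33.045): [(15.0162, 33.1609) (0, 32.9536) (0, 0) (32, 0) (32, 11.2349)]  |A|=873.399
5. ⊥bis P5·P3 via (17.81,20.045): [(19.2816, 27.6544) (15.0162, 33.1609) (0, 32.9536) (0, 0) (13.9335, 0)]  |A|=552.1459
6. ⊥bis P5·P4 via (11.52,31.505): [(19.2634, 27.5606) (8.4472, 33.0702) (0, 32.9536) (0, 0) (13.9335, 0)]  |A|=533.3094
7. canonical 5-gon: [(19.2634, 27.5606) (8.4472, 33.0702) (0, 32.9536) (0, 0) (13.9335, 0)]
8. shoelace: 533.3094

Area of P5's cell: 533.3094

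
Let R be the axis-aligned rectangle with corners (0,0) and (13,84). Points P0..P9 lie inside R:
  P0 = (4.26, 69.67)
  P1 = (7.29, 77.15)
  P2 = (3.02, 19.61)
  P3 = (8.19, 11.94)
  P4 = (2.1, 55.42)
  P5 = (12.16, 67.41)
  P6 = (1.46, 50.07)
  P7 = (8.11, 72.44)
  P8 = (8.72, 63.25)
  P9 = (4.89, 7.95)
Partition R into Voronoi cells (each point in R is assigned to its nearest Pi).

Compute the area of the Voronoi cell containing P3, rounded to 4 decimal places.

1. box [0,13]×[0,84]: [(0, 0) (13, 0) (13, 84) (0, 84)]
2. ⊥bis P3·P0 via (6.225,40.805): [(0, 40.3812) (0, 0) (13, 0) (13, 41.2662)]  |A|=530.7084
3. ⊥bis P3·P1 via (7.74,44.545): [(0, 40.3812) (0, 0) (13, 0) (13, 41.2662)]  |A|=530.7084
4. ⊥bis P3·P2 via (5.605,15.775): [(0, 11.9969) (0, 0) (13, 0) (13, 20.7596)]  |A|=212.9176
5. ⊥bis P3·P4 via (5.145,33.68): [(0, 11.9969) (0, 0) (13, 0) (13, 20.7596)]  |A|=212.9176
6. ⊥bis P3·P5 via (10.175,39.675): [(0, 11.9969) (0, 0) (13, 0) (13, 20.7596)]  |A|=212.9176
7. ⊥bis P3·P6 via (4.825,31.005): [(0, 11.9969) (0, 0) (13, 0) (13, 20.7596)]  |A|=212.9176
8. ⊥bis P3·P7 via (8.15,42.19): [(0, 11.9969) (0, 0) (13, 0) (13, 20.7596)]  |A|=212.9176
9. ⊥bis P3·P8 via (8.455,37.595): [(0, 11.9969) (0, 0) (13, 0) (13, 20.7596)]  |A|=212.9176
10. ⊥bis P3·P9 via (6.54,9.945): [(2.2364, 13.5044) (13, 4.6021) (13, 20.7596)]  |A|=86.9564
11. canonical 3-gon: [(2.2364, 13.5044) (13, 4.6021) (13, 20.7596)]
12. shoelace: 86.9564

Area of P3's cell: 86.9564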